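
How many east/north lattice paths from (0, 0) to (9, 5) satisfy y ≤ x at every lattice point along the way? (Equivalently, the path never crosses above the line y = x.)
Number of paths = 1001

By the reflection principle (André's argument), the number of monotone paths to (9, 5) with n ≤ m that never go above y = x is C(14, 9) − C(14, 10) = 2002 − 1001 = 1001.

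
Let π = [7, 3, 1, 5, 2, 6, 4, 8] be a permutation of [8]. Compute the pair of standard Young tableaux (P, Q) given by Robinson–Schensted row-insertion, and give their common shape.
P = [1, 2, 4, 8] / [3, 5, 6] / [7];  Q = [1, 4, 6, 8] / [2, 5, 7] / [3];  common shape = (4, 3, 1)

Row-insert the values π_1, π_2, … into P one at a time, bumping the leftmost entry strictly greater than the inserted value down to the next row. The recording tableau Q records, in position (i, j), the step at which that cell was added to P.
  Insert 7 (step 1): P = [7];  Q = [1]
  Insert 3 (step 2): P = [3] / [7];  Q = [1] / [2]
  Insert 1 (step 3): P = [1] / [3] / [7];  Q = [1] / [2] / [3]
  Insert 5 (step 4): P = [1, 5] / [3] / [7];  Q = [1, 4] / [2] / [3]
  Insert 2 (step 5): P = [1, 2] / [3, 5] / [7];  Q = [1, 4] / [2, 5] / [3]
  Insert 6 (step 6): P = [1, 2, 6] / [3, 5] / [7];  Q = [1, 4, 6] / [2, 5] / [3]
  Insert 4 (step 7): P = [1, 2, 4] / [3, 5, 6] / [7];  Q = [1, 4, 6] / [2, 5, 7] / [3]
  Insert 8 (step 8): P = [1, 2, 4, 8] / [3, 5, 6] / [7];  Q = [1, 4, 6, 8] / [2, 5, 7] / [3]
Final shape: (4, 3, 1).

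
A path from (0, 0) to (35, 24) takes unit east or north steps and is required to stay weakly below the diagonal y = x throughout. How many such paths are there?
Number of paths = 7210477496434485

By the reflection principle (André's argument), the number of monotone paths to (35, 24) with n ≤ m that never go above y = x is C(59, 35) − C(59, 36) = 21631432489303455 − 14420954992868970 = 7210477496434485.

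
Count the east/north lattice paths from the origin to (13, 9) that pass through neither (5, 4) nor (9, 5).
Number of paths = 239218

Inclusion–exclusion. Total paths: C(22, 13) = 497420. Through P₁: C(9, 5)·C(13, 8) = 162162. Through P₂: C(14, 9)·C(8, 4) = 140140. Since P₁ is strictly southwest of P₂, a monotone path through both must visit P₁ then P₂; paths through both = C(9, 5)·C(5, 4)·C(8, 4) = 44100. Avoid both = 497420 − 162162 − 140140 + 44100 = 239218.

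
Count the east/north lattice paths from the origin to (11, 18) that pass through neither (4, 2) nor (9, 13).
Number of paths = 21850035

Inclusion–exclusion. Total paths: C(29, 11) = 34597290. Through P₁: C(6, 4)·C(23, 7) = 3677355. Through P₂: C(22, 9)·C(7, 2) = 10445820. Since P₁ is strictly southwest of P₂, a monotone path through both must visit P₁ then P₂; paths through both = C(6, 4)·C(16, 5)·C(7, 2) = 1375920. Avoid both = 34597290 − 3677355 − 10445820 + 1375920 = 21850035.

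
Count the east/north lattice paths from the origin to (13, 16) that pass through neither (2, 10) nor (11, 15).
Number of paths = 44265015

Inclusion–exclusion. Total paths: C(29, 13) = 67863915. Through P₁: C(12, 2)·C(17, 11) = 816816. Through P₂: C(26, 11)·C(3, 2) = 23178480. Since P₁ is strictly southwest of P₂, a monotone path through both must visit P₁ then P₂; paths through both = C(12, 2)·C(14, 9)·C(3, 2) = 396396. Avoid both = 67863915 − 816816 − 23178480 + 396396 = 44265015.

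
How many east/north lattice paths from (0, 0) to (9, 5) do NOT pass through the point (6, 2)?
Number of paths = 1442

Total paths from (0, 0) to (9, 5): C(14, 9) = 2002. Paths through (6, 2): (paths (0, 0) → (6, 2)) × (paths (6, 2) → (9, 5)) = C(8, 6) · C(6, 3) = 28 · 20 = 560. Avoidance count = 2002 − 560 = 1442.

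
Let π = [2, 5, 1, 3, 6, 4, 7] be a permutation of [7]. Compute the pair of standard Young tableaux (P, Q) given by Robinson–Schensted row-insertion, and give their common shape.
P = [1, 3, 4, 7] / [2, 5, 6];  Q = [1, 2, 5, 7] / [3, 4, 6];  common shape = (4, 3)

Row-insert the values π_1, π_2, … into P one at a time, bumping the leftmost entry strictly greater than the inserted value down to the next row. The recording tableau Q records, in position (i, j), the step at which that cell was added to P.
  Insert 2 (step 1): P = [2];  Q = [1]
  Insert 5 (step 2): P = [2, 5];  Q = [1, 2]
  Insert 1 (step 3): P = [1, 5] / [2];  Q = [1, 2] / [3]
  Insert 3 (step 4): P = [1, 3] / [2, 5];  Q = [1, 2] / [3, 4]
  Insert 6 (step 5): P = [1, 3, 6] / [2, 5];  Q = [1, 2, 5] / [3, 4]
  Insert 4 (step 6): P = [1, 3, 4] / [2, 5, 6];  Q = [1, 2, 5] / [3, 4, 6]
  Insert 7 (step 7): P = [1, 3, 4, 7] / [2, 5, 6];  Q = [1, 2, 5, 7] / [3, 4, 6]
Final shape: (4, 3).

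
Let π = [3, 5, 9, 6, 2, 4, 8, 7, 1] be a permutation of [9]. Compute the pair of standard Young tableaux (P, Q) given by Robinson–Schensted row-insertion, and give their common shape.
P = [1, 4, 6, 7] / [2, 5, 8] / [3] / [9];  Q = [1, 2, 3, 7] / [4, 6, 8] / [5] / [9];  common shape = (4, 3, 1, 1)

Row-insert the values π_1, π_2, … into P one at a time, bumping the leftmost entry strictly greater than the inserted value down to the next row. The recording tableau Q records, in position (i, j), the step at which that cell was added to P.
  Insert 3 (step 1): P = [3];  Q = [1]
  Insert 5 (step 2): P = [3, 5];  Q = [1, 2]
  Insert 9 (step 3): P = [3, 5, 9];  Q = [1, 2, 3]
  Insert 6 (step 4): P = [3, 5, 6] / [9];  Q = [1, 2, 3] / [4]
  Insert 2 (step 5): P = [2, 5, 6] / [3] / [9];  Q = [1, 2, 3] / [4] / [5]
  Insert 4 (step 6): P = [2, 4, 6] / [3, 5] / [9];  Q = [1, 2, 3] / [4, 6] / [5]
  Insert 8 (step 7): P = [2, 4, 6, 8] / [3, 5] / [9];  Q = [1, 2, 3, 7] / [4, 6] / [5]
  Insert 7 (step 8): P = [2, 4, 6, 7] / [3, 5, 8] / [9];  Q = [1, 2, 3, 7] / [4, 6, 8] / [5]
  Insert 1 (step 9): P = [1, 4, 6, 7] / [2, 5, 8] / [3] / [9];  Q = [1, 2, 3, 7] / [4, 6, 8] / [5] / [9]
Final shape: (4, 3, 1, 1).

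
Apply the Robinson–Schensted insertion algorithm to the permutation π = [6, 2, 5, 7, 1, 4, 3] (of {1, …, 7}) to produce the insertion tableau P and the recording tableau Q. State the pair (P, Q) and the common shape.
P = [1, 3, 7] / [2, 4] / [5] / [6];  Q = [1, 3, 4] / [2, 6] / [5] / [7];  common shape = (3, 2, 1, 1)

Row-insert the values π_1, π_2, … into P one at a time, bumping the leftmost entry strictly greater than the inserted value down to the next row. The recording tableau Q records, in position (i, j), the step at which that cell was added to P.
  Insert 6 (step 1): P = [6];  Q = [1]
  Insert 2 (step 2): P = [2] / [6];  Q = [1] / [2]
  Insert 5 (step 3): P = [2, 5] / [6];  Q = [1, 3] / [2]
  Insert 7 (step 4): P = [2, 5, 7] / [6];  Q = [1, 3, 4] / [2]
  Insert 1 (step 5): P = [1, 5, 7] / [2] / [6];  Q = [1, 3, 4] / [2] / [5]
  Insert 4 (step 6): P = [1, 4, 7] / [2, 5] / [6];  Q = [1, 3, 4] / [2, 6] / [5]
  Insert 3 (step 7): P = [1, 3, 7] / [2, 4] / [5] / [6];  Q = [1, 3, 4] / [2, 6] / [5] / [7]
Final shape: (3, 2, 1, 1).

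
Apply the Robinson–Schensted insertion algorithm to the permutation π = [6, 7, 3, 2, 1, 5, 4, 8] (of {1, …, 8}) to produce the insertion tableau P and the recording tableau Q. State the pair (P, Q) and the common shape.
P = [1, 4, 8] / [2, 5] / [3, 7] / [6];  Q = [1, 2, 8] / [3, 6] / [4, 7] / [5];  common shape = (3, 2, 2, 1)

Row-insert the values π_1, π_2, … into P one at a time, bumping the leftmost entry strictly greater than the inserted value down to the next row. The recording tableau Q records, in position (i, j), the step at which that cell was added to P.
  Insert 6 (step 1): P = [6];  Q = [1]
  Insert 7 (step 2): P = [6, 7];  Q = [1, 2]
  Insert 3 (step 3): P = [3, 7] / [6];  Q = [1, 2] / [3]
  Insert 2 (step 4): P = [2, 7] / [3] / [6];  Q = [1, 2] / [3] / [4]
  Insert 1 (step 5): P = [1, 7] / [2] / [3] / [6];  Q = [1, 2] / [3] / [4] / [5]
  Insert 5 (step 6): P = [1, 5] / [2, 7] / [3] / [6];  Q = [1, 2] / [3, 6] / [4] / [5]
  Insert 4 (step 7): P = [1, 4] / [2, 5] / [3, 7] / [6];  Q = [1, 2] / [3, 6] / [4, 7] / [5]
  Insert 8 (step 8): P = [1, 4, 8] / [2, 5] / [3, 7] / [6];  Q = [1, 2, 8] / [3, 6] / [4, 7] / [5]
Final shape: (3, 2, 2, 1).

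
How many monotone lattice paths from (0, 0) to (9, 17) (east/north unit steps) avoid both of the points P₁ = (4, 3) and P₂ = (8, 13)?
Number of paths = 1875295

Inclusion–exclusion. Total paths: C(26, 9) = 3124550. Through P₁: C(7, 4)·C(19, 5) = 406980. Through P₂: C(21, 8)·C(5, 1) = 1017450. Since P₁ is strictly southwest of P₂, a monotone path through both must visit P₁ then P₂; paths through both = C(7, 4)·C(14, 4)·C(5, 1) = 175175. Avoid both = 3124550 − 406980 − 1017450 + 175175 = 1875295.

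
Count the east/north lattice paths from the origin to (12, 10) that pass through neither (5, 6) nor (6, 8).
Number of paths = 448910

Inclusion–exclusion. Total paths: C(22, 12) = 646646. Through P₁: C(11, 5)·C(11, 7) = 152460. Through P₂: C(14, 6)·C(8, 6) = 84084. Since P₁ is strictly southwest of P₂, a monotone path through both must visit P₁ then P₂; paths through both = C(11, 5)·C(3, 1)·C(8, 6) = 38808. Avoid both = 646646 − 152460 − 84084 + 38808 = 448910.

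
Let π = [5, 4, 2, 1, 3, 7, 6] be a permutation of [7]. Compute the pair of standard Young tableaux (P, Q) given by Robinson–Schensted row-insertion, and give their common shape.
P = [1, 3, 6] / [2, 7] / [4] / [5];  Q = [1, 5, 6] / [2, 7] / [3] / [4];  common shape = (3, 2, 1, 1)

Row-insert the values π_1, π_2, … into P one at a time, bumping the leftmost entry strictly greater than the inserted value down to the next row. The recording tableau Q records, in position (i, j), the step at which that cell was added to P.
  Insert 5 (step 1): P = [5];  Q = [1]
  Insert 4 (step 2): P = [4] / [5];  Q = [1] / [2]
  Insert 2 (step 3): P = [2] / [4] / [5];  Q = [1] / [2] / [3]
  Insert 1 (step 4): P = [1] / [2] / [4] / [5];  Q = [1] / [2] / [3] / [4]
  Insert 3 (step 5): P = [1, 3] / [2] / [4] / [5];  Q = [1, 5] / [2] / [3] / [4]
  Insert 7 (step 6): P = [1, 3, 7] / [2] / [4] / [5];  Q = [1, 5, 6] / [2] / [3] / [4]
  Insert 6 (step 7): P = [1, 3, 6] / [2, 7] / [4] / [5];  Q = [1, 5, 6] / [2, 7] / [3] / [4]
Final shape: (3, 2, 1, 1).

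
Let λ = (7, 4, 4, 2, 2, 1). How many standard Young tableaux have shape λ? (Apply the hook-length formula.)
# SYT of shape (7, 4, 4, 2, 2, 1) = 166280400

Hook-length formula: f^λ = n! / Π hook(c), product over all cells c of the Young diagram. For λ = (7, 4, 4, 2, 2, 1), n = 20 boxes. Hook lengths by row (left-to-right, top-to-bottom): [12, 10, 7, 6, 3, 2, 1]; [8, 6, 3, 2]; [7, 5, 2, 1]; [4, 2]; [3, 1]; [1]. Product of hooks = 14631321600. So f^λ = 20! / 14631321600 = 2432902008176640000 / 14631321600 = 166280400.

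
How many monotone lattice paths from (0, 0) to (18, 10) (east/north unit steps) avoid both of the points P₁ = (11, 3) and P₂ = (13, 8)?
Number of paths = 7761096

Inclusion–exclusion. Total paths: C(28, 18) = 13123110. Through P₁: C(14, 11)·C(14, 7) = 1249248. Through P₂: C(21, 13)·C(7, 5) = 4273290. Since P₁ is strictly southwest of P₂, a monotone path through both must visit P₁ then P₂; paths through both = C(14, 11)·C(7, 2)·C(7, 5) = 160524. Avoid both = 13123110 − 1249248 − 4273290 + 160524 = 7761096.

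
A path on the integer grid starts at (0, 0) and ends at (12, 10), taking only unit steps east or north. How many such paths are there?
Number of paths = 646646

A monotone lattice path from (0, 0) to (12, 10) consists of 12 east steps and 10 north steps in some order, so it is determined by which 12 of the 22 steps are east. The count is C(22, 12) = 646646.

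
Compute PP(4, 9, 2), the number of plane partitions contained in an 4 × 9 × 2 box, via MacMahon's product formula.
PP(4, 9, 2) = 143143

Evaluate the triple product over i = 1..4, j = 1..9, k = 1..2. The factors are (2/1) · (3/2) · (3/2) · (4/3) · (4/3) · (5/4) · (5/4) · (6/5) · … (72 factors total). The numerators and denominators telescope so the product is an integer; carrying out the multiplication exactly gives PP(4, 9, 2) = 143143.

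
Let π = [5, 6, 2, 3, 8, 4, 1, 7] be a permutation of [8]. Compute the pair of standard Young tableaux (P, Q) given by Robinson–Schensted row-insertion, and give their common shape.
P = [1, 3, 4, 7] / [2, 6, 8] / [5];  Q = [1, 2, 5, 8] / [3, 4, 6] / [7];  common shape = (4, 3, 1)

Row-insert the values π_1, π_2, … into P one at a time, bumping the leftmost entry strictly greater than the inserted value down to the next row. The recording tableau Q records, in position (i, j), the step at which that cell was added to P.
  Insert 5 (step 1): P = [5];  Q = [1]
  Insert 6 (step 2): P = [5, 6];  Q = [1, 2]
  Insert 2 (step 3): P = [2, 6] / [5];  Q = [1, 2] / [3]
  Insert 3 (step 4): P = [2, 3] / [5, 6];  Q = [1, 2] / [3, 4]
  Insert 8 (step 5): P = [2, 3, 8] / [5, 6];  Q = [1, 2, 5] / [3, 4]
  Insert 4 (step 6): P = [2, 3, 4] / [5, 6, 8];  Q = [1, 2, 5] / [3, 4, 6]
  Insert 1 (step 7): P = [1, 3, 4] / [2, 6, 8] / [5];  Q = [1, 2, 5] / [3, 4, 6] / [7]
  Insert 7 (step 8): P = [1, 3, 4, 7] / [2, 6, 8] / [5];  Q = [1, 2, 5, 8] / [3, 4, 6] / [7]
Final shape: (4, 3, 1).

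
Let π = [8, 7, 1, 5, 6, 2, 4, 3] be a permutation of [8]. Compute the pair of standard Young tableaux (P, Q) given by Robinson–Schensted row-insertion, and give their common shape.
P = [1, 2, 3] / [4, 6] / [5] / [7] / [8];  Q = [1, 4, 5] / [2, 7] / [3] / [6] / [8];  common shape = (3, 2, 1, 1, 1)

Row-insert the values π_1, π_2, … into P one at a time, bumping the leftmost entry strictly greater than the inserted value down to the next row. The recording tableau Q records, in position (i, j), the step at which that cell was added to P.
  Insert 8 (step 1): P = [8];  Q = [1]
  Insert 7 (step 2): P = [7] / [8];  Q = [1] / [2]
  Insert 1 (step 3): P = [1] / [7] / [8];  Q = [1] / [2] / [3]
  Insert 5 (step 4): P = [1, 5] / [7] / [8];  Q = [1, 4] / [2] / [3]
  Insert 6 (step 5): P = [1, 5, 6] / [7] / [8];  Q = [1, 4, 5] / [2] / [3]
  Insert 2 (step 6): P = [1, 2, 6] / [5] / [7] / [8];  Q = [1, 4, 5] / [2] / [3] / [6]
  Insert 4 (step 7): P = [1, 2, 4] / [5, 6] / [7] / [8];  Q = [1, 4, 5] / [2, 7] / [3] / [6]
  Insert 3 (step 8): P = [1, 2, 3] / [4, 6] / [5] / [7] / [8];  Q = [1, 4, 5] / [2, 7] / [3] / [6] / [8]
Final shape: (3, 2, 1, 1, 1).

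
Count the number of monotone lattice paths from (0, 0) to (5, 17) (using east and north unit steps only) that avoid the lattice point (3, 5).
Number of paths = 21238

Total paths from (0, 0) to (5, 17): C(22, 5) = 26334. Paths through (3, 5): (paths (0, 0) → (3, 5)) × (paths (3, 5) → (5, 17)) = C(8, 3) · C(14, 2) = 56 · 91 = 5096. Avoidance count = 26334 − 5096 = 21238.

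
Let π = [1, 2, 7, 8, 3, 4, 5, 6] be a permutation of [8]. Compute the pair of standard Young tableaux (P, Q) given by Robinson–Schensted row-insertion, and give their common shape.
P = [1, 2, 3, 4, 5, 6] / [7, 8];  Q = [1, 2, 3, 4, 7, 8] / [5, 6];  common shape = (6, 2)

Row-insert the values π_1, π_2, … into P one at a time, bumping the leftmost entry strictly greater than the inserted value down to the next row. The recording tableau Q records, in position (i, j), the step at which that cell was added to P.
  Insert 1 (step 1): P = [1];  Q = [1]
  Insert 2 (step 2): P = [1, 2];  Q = [1, 2]
  Insert 7 (step 3): P = [1, 2, 7];  Q = [1, 2, 3]
  Insert 8 (step 4): P = [1, 2, 7, 8];  Q = [1, 2, 3, 4]
  Insert 3 (step 5): P = [1, 2, 3, 8] / [7];  Q = [1, 2, 3, 4] / [5]
  Insert 4 (step 6): P = [1, 2, 3, 4] / [7, 8];  Q = [1, 2, 3, 4] / [5, 6]
  Insert 5 (step 7): P = [1, 2, 3, 4, 5] / [7, 8];  Q = [1, 2, 3, 4, 7] / [5, 6]
  Insert 6 (step 8): P = [1, 2, 3, 4, 5, 6] / [7, 8];  Q = [1, 2, 3, 4, 7, 8] / [5, 6]
Final shape: (6, 2).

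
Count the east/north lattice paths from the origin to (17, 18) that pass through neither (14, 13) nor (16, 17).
Number of paths = 1682445630

Inclusion–exclusion. Total paths: C(35, 17) = 4537567650. Through P₁: C(27, 14)·C(8, 3) = 1123264800. Through P₂: C(33, 16)·C(2, 1) = 2333606220. Since P₁ is strictly southwest of P₂, a monotone path through both must visit P₁ then P₂; paths through both = C(27, 14)·C(6, 2)·C(2, 1) = 601749000. Avoid both = 4537567650 − 1123264800 − 2333606220 + 601749000 = 1682445630.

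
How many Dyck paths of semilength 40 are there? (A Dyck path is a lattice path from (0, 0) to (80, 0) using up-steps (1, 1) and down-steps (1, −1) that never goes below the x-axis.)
C_40 = 2622127042276492108820

These Dyck paths are counted by the Catalan number C_n = (1/(n + 1)) · C(2n, n). For n = 40: C_40 = (1/41) · C(80, 40) = 107507208733336176461620/41 = 2622127042276492108820.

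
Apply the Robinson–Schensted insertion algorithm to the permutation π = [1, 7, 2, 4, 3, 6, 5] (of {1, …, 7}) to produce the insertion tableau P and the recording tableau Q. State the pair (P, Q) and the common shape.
P = [1, 2, 3, 5] / [4, 6] / [7];  Q = [1, 2, 4, 6] / [3, 7] / [5];  common shape = (4, 2, 1)

Row-insert the values π_1, π_2, … into P one at a time, bumping the leftmost entry strictly greater than the inserted value down to the next row. The recording tableau Q records, in position (i, j), the step at which that cell was added to P.
  Insert 1 (step 1): P = [1];  Q = [1]
  Insert 7 (step 2): P = [1, 7];  Q = [1, 2]
  Insert 2 (step 3): P = [1, 2] / [7];  Q = [1, 2] / [3]
  Insert 4 (step 4): P = [1, 2, 4] / [7];  Q = [1, 2, 4] / [3]
  Insert 3 (step 5): P = [1, 2, 3] / [4] / [7];  Q = [1, 2, 4] / [3] / [5]
  Insert 6 (step 6): P = [1, 2, 3, 6] / [4] / [7];  Q = [1, 2, 4, 6] / [3] / [5]
  Insert 5 (step 7): P = [1, 2, 3, 5] / [4, 6] / [7];  Q = [1, 2, 4, 6] / [3, 7] / [5]
Final shape: (4, 2, 1).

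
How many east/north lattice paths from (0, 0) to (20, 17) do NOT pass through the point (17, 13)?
Number of paths = 11713773960

Total paths from (0, 0) to (20, 17): C(37, 20) = 15905368710. Paths through (17, 13): (paths (0, 0) → (17, 13)) × (paths (17, 13) → (20, 17)) = C(30, 17) · C(7, 3) = 119759850 · 35 = 4191594750. Avoidance count = 15905368710 − 4191594750 = 11713773960.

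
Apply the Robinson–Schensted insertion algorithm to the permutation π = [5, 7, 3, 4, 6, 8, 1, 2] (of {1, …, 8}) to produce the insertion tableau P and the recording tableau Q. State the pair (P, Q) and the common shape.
P = [1, 2, 6, 8] / [3, 4] / [5, 7];  Q = [1, 2, 5, 6] / [3, 4] / [7, 8];  common shape = (4, 2, 2)

Row-insert the values π_1, π_2, … into P one at a time, bumping the leftmost entry strictly greater than the inserted value down to the next row. The recording tableau Q records, in position (i, j), the step at which that cell was added to P.
  Insert 5 (step 1): P = [5];  Q = [1]
  Insert 7 (step 2): P = [5, 7];  Q = [1, 2]
  Insert 3 (step 3): P = [3, 7] / [5];  Q = [1, 2] / [3]
  Insert 4 (step 4): P = [3, 4] / [5, 7];  Q = [1, 2] / [3, 4]
  Insert 6 (step 5): P = [3, 4, 6] / [5, 7];  Q = [1, 2, 5] / [3, 4]
  Insert 8 (step 6): P = [3, 4, 6, 8] / [5, 7];  Q = [1, 2, 5, 6] / [3, 4]
  Insert 1 (step 7): P = [1, 4, 6, 8] / [3, 7] / [5];  Q = [1, 2, 5, 6] / [3, 4] / [7]
  Insert 2 (step 8): P = [1, 2, 6, 8] / [3, 4] / [5, 7];  Q = [1, 2, 5, 6] / [3, 4] / [7, 8]
Final shape: (4, 2, 2).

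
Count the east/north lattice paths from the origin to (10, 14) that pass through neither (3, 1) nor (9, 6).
Number of paths = 1622763

Inclusion–exclusion. Total paths: C(24, 10) = 1961256. Through P₁: C(4, 3)·C(20, 7) = 310080. Through P₂: C(15, 9)·C(9, 1) = 45045. Since P₁ is strictly southwest of P₂, a monotone path through both must visit P₁ then P₂; paths through both = C(4, 3)·C(11, 6)·C(9, 1) = 16632. Avoid both = 1961256 − 310080 − 45045 + 16632 = 1622763.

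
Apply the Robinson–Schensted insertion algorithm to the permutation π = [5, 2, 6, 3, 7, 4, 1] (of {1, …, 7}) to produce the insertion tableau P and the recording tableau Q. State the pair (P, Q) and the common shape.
P = [1, 3, 4] / [2, 6, 7] / [5];  Q = [1, 3, 5] / [2, 4, 6] / [7];  common shape = (3, 3, 1)

Row-insert the values π_1, π_2, … into P one at a time, bumping the leftmost entry strictly greater than the inserted value down to the next row. The recording tableau Q records, in position (i, j), the step at which that cell was added to P.
  Insert 5 (step 1): P = [5];  Q = [1]
  Insert 2 (step 2): P = [2] / [5];  Q = [1] / [2]
  Insert 6 (step 3): P = [2, 6] / [5];  Q = [1, 3] / [2]
  Insert 3 (step 4): P = [2, 3] / [5, 6];  Q = [1, 3] / [2, 4]
  Insert 7 (step 5): P = [2, 3, 7] / [5, 6];  Q = [1, 3, 5] / [2, 4]
  Insert 4 (step 6): P = [2, 3, 4] / [5, 6, 7];  Q = [1, 3, 5] / [2, 4, 6]
  Insert 1 (step 7): P = [1, 3, 4] / [2, 6, 7] / [5];  Q = [1, 3, 5] / [2, 4, 6] / [7]
Final shape: (3, 3, 1).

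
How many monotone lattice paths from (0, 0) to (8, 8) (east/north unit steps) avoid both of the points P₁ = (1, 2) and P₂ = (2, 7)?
Number of paths = 7596

Inclusion–exclusion. Total paths: C(16, 8) = 12870. Through P₁: C(3, 1)·C(13, 7) = 5148. Through P₂: C(9, 2)·C(7, 6) = 252. Since P₁ is strictly southwest of P₂, a monotone path through both must visit P₁ then P₂; paths through both = C(3, 1)·C(6, 1)·C(7, 6) = 126. Avoid both = 12870 − 5148 − 252 + 126 = 7596.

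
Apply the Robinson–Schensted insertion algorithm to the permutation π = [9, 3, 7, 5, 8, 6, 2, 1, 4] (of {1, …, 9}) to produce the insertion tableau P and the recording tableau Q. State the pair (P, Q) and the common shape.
P = [1, 4, 6] / [2, 5] / [3, 8] / [7] / [9];  Q = [1, 3, 5] / [2, 6] / [4, 9] / [7] / [8];  common shape = (3, 2, 2, 1, 1)

Row-insert the values π_1, π_2, … into P one at a time, bumping the leftmost entry strictly greater than the inserted value down to the next row. The recording tableau Q records, in position (i, j), the step at which that cell was added to P.
  Insert 9 (step 1): P = [9];  Q = [1]
  Insert 3 (step 2): P = [3] / [9];  Q = [1] / [2]
  Insert 7 (step 3): P = [3, 7] / [9];  Q = [1, 3] / [2]
  Insert 5 (step 4): P = [3, 5] / [7] / [9];  Q = [1, 3] / [2] / [4]
  Insert 8 (step 5): P = [3, 5, 8] / [7] / [9];  Q = [1, 3, 5] / [2] / [4]
  Insert 6 (step 6): P = [3, 5, 6] / [7, 8] / [9];  Q = [1, 3, 5] / [2, 6] / [4]
  Insert 2 (step 7): P = [2, 5, 6] / [3, 8] / [7] / [9];  Q = [1, 3, 5] / [2, 6] / [4] / [7]
  Insert 1 (step 8): P = [1, 5, 6] / [2, 8] / [3] / [7] / [9];  Q = [1, 3, 5] / [2, 6] / [4] / [7] / [8]
  Insert 4 (step 9): P = [1, 4, 6] / [2, 5] / [3, 8] / [7] / [9];  Q = [1, 3, 5] / [2, 6] / [4, 9] / [7] / [8]
Final shape: (3, 2, 2, 1, 1).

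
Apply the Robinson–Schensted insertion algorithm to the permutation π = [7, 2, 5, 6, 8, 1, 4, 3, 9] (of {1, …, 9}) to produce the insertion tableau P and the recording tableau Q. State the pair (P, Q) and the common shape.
P = [1, 3, 6, 8, 9] / [2, 4] / [5] / [7];  Q = [1, 3, 4, 5, 9] / [2, 7] / [6] / [8];  common shape = (5, 2, 1, 1)

Row-insert the values π_1, π_2, … into P one at a time, bumping the leftmost entry strictly greater than the inserted value down to the next row. The recording tableau Q records, in position (i, j), the step at which that cell was added to P.
  Insert 7 (step 1): P = [7];  Q = [1]
  Insert 2 (step 2): P = [2] / [7];  Q = [1] / [2]
  Insert 5 (step 3): P = [2, 5] / [7];  Q = [1, 3] / [2]
  Insert 6 (step 4): P = [2, 5, 6] / [7];  Q = [1, 3, 4] / [2]
  Insert 8 (step 5): P = [2, 5, 6, 8] / [7];  Q = [1, 3, 4, 5] / [2]
  Insert 1 (step 6): P = [1, 5, 6, 8] / [2] / [7];  Q = [1, 3, 4, 5] / [2] / [6]
  Insert 4 (step 7): P = [1, 4, 6, 8] / [2, 5] / [7];  Q = [1, 3, 4, 5] / [2, 7] / [6]
  Insert 3 (step 8): P = [1, 3, 6, 8] / [2, 4] / [5] / [7];  Q = [1, 3, 4, 5] / [2, 7] / [6] / [8]
  Insert 9 (step 9): P = [1, 3, 6, 8, 9] / [2, 4] / [5] / [7];  Q = [1, 3, 4, 5, 9] / [2, 7] / [6] / [8]
Final shape: (5, 2, 1, 1).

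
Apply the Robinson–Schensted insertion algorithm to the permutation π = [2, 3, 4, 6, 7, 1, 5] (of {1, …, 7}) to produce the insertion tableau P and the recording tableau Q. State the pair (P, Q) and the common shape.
P = [1, 3, 4, 5, 7] / [2, 6];  Q = [1, 2, 3, 4, 5] / [6, 7];  common shape = (5, 2)

Row-insert the values π_1, π_2, … into P one at a time, bumping the leftmost entry strictly greater than the inserted value down to the next row. The recording tableau Q records, in position (i, j), the step at which that cell was added to P.
  Insert 2 (step 1): P = [2];  Q = [1]
  Insert 3 (step 2): P = [2, 3];  Q = [1, 2]
  Insert 4 (step 3): P = [2, 3, 4];  Q = [1, 2, 3]
  Insert 6 (step 4): P = [2, 3, 4, 6];  Q = [1, 2, 3, 4]
  Insert 7 (step 5): P = [2, 3, 4, 6, 7];  Q = [1, 2, 3, 4, 5]
  Insert 1 (step 6): P = [1, 3, 4, 6, 7] / [2];  Q = [1, 2, 3, 4, 5] / [6]
  Insert 5 (step 7): P = [1, 3, 4, 5, 7] / [2, 6];  Q = [1, 2, 3, 4, 5] / [6, 7]
Final shape: (5, 2).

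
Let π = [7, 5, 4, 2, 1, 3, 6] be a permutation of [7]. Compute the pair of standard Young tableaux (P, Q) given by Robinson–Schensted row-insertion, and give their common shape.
P = [1, 3, 6] / [2] / [4] / [5] / [7];  Q = [1, 6, 7] / [2] / [3] / [4] / [5];  common shape = (3, 1, 1, 1, 1)

Row-insert the values π_1, π_2, … into P one at a time, bumping the leftmost entry strictly greater than the inserted value down to the next row. The recording tableau Q records, in position (i, j), the step at which that cell was added to P.
  Insert 7 (step 1): P = [7];  Q = [1]
  Insert 5 (step 2): P = [5] / [7];  Q = [1] / [2]
  Insert 4 (step 3): P = [4] / [5] / [7];  Q = [1] / [2] / [3]
  Insert 2 (step 4): P = [2] / [4] / [5] / [7];  Q = [1] / [2] / [3] / [4]
  Insert 1 (step 5): P = [1] / [2] / [4] / [5] / [7];  Q = [1] / [2] / [3] / [4] / [5]
  Insert 3 (step 6): P = [1, 3] / [2] / [4] / [5] / [7];  Q = [1, 6] / [2] / [3] / [4] / [5]
  Insert 6 (step 7): P = [1, 3, 6] / [2] / [4] / [5] / [7];  Q = [1, 6, 7] / [2] / [3] / [4] / [5]
Final shape: (3, 1, 1, 1, 1).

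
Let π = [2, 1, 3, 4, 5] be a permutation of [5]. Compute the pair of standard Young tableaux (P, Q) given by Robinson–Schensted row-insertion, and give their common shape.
P = [1, 3, 4, 5] / [2];  Q = [1, 3, 4, 5] / [2];  common shape = (4, 1)

Row-insert the values π_1, π_2, … into P one at a time, bumping the leftmost entry strictly greater than the inserted value down to the next row. The recording tableau Q records, in position (i, j), the step at which that cell was added to P.
  Insert 2 (step 1): P = [2];  Q = [1]
  Insert 1 (step 2): P = [1] / [2];  Q = [1] / [2]
  Insert 3 (step 3): P = [1, 3] / [2];  Q = [1, 3] / [2]
  Insert 4 (step 4): P = [1, 3, 4] / [2];  Q = [1, 3, 4] / [2]
  Insert 5 (step 5): P = [1, 3, 4, 5] / [2];  Q = [1, 3, 4, 5] / [2]
Final shape: (4, 1).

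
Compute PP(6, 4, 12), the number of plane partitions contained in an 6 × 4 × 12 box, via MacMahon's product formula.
PP(6, 4, 12) = 64344818940480

Evaluate the triple product over i = 1..6, j = 1..4, k = 1..12. The factors are (2/1) · (3/2) · (4/3) · (5/4) · (6/5) · (7/6) · (8/7) · (9/8) · … (288 factors total). The numerators and denominators telescope so the product is an integer; carrying out the multiplication exactly gives PP(6, 4, 12) = 64344818940480.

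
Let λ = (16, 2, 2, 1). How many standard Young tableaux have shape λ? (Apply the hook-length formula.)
# SYT of shape (16, 2, 2, 1) = 75600

Hook-length formula: f^λ = n! / Π hook(c), product over all cells c of the Young diagram. For λ = (16, 2, 2, 1), n = 21 boxes. Hook lengths by row (left-to-right, top-to-bottom): [19, 17, 14, 13, 12, 11, 10, 9, 8, 7, 6, 5, 4, 3, 2, 1]; [4, 2]; [3, 1]; [1]. Product of hooks = 675806113382400. So f^λ = 21! / 675806113382400 = 51090942171709440000 / 675806113382400 = 75600.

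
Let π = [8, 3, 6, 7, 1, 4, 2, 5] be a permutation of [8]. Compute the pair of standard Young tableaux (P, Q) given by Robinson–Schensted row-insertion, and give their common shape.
P = [1, 2, 5] / [3, 4, 7] / [6] / [8];  Q = [1, 3, 4] / [2, 6, 8] / [5] / [7];  common shape = (3, 3, 1, 1)

Row-insert the values π_1, π_2, … into P one at a time, bumping the leftmost entry strictly greater than the inserted value down to the next row. The recording tableau Q records, in position (i, j), the step at which that cell was added to P.
  Insert 8 (step 1): P = [8];  Q = [1]
  Insert 3 (step 2): P = [3] / [8];  Q = [1] / [2]
  Insert 6 (step 3): P = [3, 6] / [8];  Q = [1, 3] / [2]
  Insert 7 (step 4): P = [3, 6, 7] / [8];  Q = [1, 3, 4] / [2]
  Insert 1 (step 5): P = [1, 6, 7] / [3] / [8];  Q = [1, 3, 4] / [2] / [5]
  Insert 4 (step 6): P = [1, 4, 7] / [3, 6] / [8];  Q = [1, 3, 4] / [2, 6] / [5]
  Insert 2 (step 7): P = [1, 2, 7] / [3, 4] / [6] / [8];  Q = [1, 3, 4] / [2, 6] / [5] / [7]
  Insert 5 (step 8): P = [1, 2, 5] / [3, 4, 7] / [6] / [8];  Q = [1, 3, 4] / [2, 6, 8] / [5] / [7]
Final shape: (3, 3, 1, 1).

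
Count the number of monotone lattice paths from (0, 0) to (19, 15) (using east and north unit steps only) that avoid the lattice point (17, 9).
Number of paths = 1768480120

Total paths from (0, 0) to (19, 15): C(34, 19) = 1855967520. Paths through (17, 9): (paths (0, 0) → (17, 9)) × (paths (17, 9) → (19, 15)) = C(26, 17) · C(8, 2) = 3124550 · 28 = 87487400. Avoidance count = 1855967520 − 87487400 = 1768480120.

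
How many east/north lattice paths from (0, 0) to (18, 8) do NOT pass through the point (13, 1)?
Number of paths = 1551187

Total paths from (0, 0) to (18, 8): C(26, 18) = 1562275. Paths through (13, 1): (paths (0, 0) → (13, 1)) × (paths (13, 1) → (18, 8)) = C(14, 13) · C(12, 5) = 14 · 792 = 11088. Avoidance count = 1562275 − 11088 = 1551187.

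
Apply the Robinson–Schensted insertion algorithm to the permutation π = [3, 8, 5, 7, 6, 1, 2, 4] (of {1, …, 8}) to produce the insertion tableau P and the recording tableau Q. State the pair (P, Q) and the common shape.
P = [1, 2, 4] / [3, 5, 6] / [7] / [8];  Q = [1, 2, 4] / [3, 7, 8] / [5] / [6];  common shape = (3, 3, 1, 1)

Row-insert the values π_1, π_2, … into P one at a time, bumping the leftmost entry strictly greater than the inserted value down to the next row. The recording tableau Q records, in position (i, j), the step at which that cell was added to P.
  Insert 3 (step 1): P = [3];  Q = [1]
  Insert 8 (step 2): P = [3, 8];  Q = [1, 2]
  Insert 5 (step 3): P = [3, 5] / [8];  Q = [1, 2] / [3]
  Insert 7 (step 4): P = [3, 5, 7] / [8];  Q = [1, 2, 4] / [3]
  Insert 6 (step 5): P = [3, 5, 6] / [7] / [8];  Q = [1, 2, 4] / [3] / [5]
  Insert 1 (step 6): P = [1, 5, 6] / [3] / [7] / [8];  Q = [1, 2, 4] / [3] / [5] / [6]
  Insert 2 (step 7): P = [1, 2, 6] / [3, 5] / [7] / [8];  Q = [1, 2, 4] / [3, 7] / [5] / [6]
  Insert 4 (step 8): P = [1, 2, 4] / [3, 5, 6] / [7] / [8];  Q = [1, 2, 4] / [3, 7, 8] / [5] / [6]
Final shape: (3, 3, 1, 1).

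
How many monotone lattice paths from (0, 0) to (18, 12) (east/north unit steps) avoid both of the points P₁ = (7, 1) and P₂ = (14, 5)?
Number of paths = 77883729

Inclusion–exclusion. Total paths: C(30, 18) = 86493225. Through P₁: C(8, 7)·C(22, 11) = 5643456. Through P₂: C(19, 14)·C(11, 4) = 3837240. Since P₁ is strictly southwest of P₂, a monotone path through both must visit P₁ then P₂; paths through both = C(8, 7)·C(11, 7)·C(11, 4) = 871200. Avoid both = 86493225 − 5643456 − 3837240 + 871200 = 77883729.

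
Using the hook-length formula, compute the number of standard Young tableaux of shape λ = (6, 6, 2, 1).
# SYT of shape (6, 6, 2, 1) = 50050

Hook-length formula: f^λ = n! / Π hook(c), product over all cells c of the Young diagram. For λ = (6, 6, 2, 1), n = 15 boxes. Hook lengths by row (left-to-right, top-to-bottom): [9, 7, 5, 4, 3, 2]; [8, 6, 4, 3, 2, 1]; [3, 1]; [1]. Product of hooks = 26127360. So f^λ = 15! / 26127360 = 1307674368000 / 26127360 = 50050.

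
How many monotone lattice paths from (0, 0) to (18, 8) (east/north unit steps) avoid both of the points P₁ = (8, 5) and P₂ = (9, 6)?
Number of paths = 1060488

Inclusion–exclusion. Total paths: C(26, 18) = 1562275. Through P₁: C(13, 8)·C(13, 10) = 368082. Through P₂: C(15, 9)·C(11, 9) = 275275. Since P₁ is strictly southwest of P₂, a monotone path through both must visit P₁ then P₂; paths through both = C(13, 8)·C(2, 1)·C(11, 9) = 141570. Avoid both = 1562275 − 368082 − 275275 + 141570 = 1060488.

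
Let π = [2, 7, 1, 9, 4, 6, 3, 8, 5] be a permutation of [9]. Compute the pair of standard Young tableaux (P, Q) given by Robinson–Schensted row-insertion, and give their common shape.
P = [1, 3, 5, 8] / [2, 4, 6] / [7, 9];  Q = [1, 2, 4, 8] / [3, 5, 6] / [7, 9];  common shape = (4, 3, 2)

Row-insert the values π_1, π_2, … into P one at a time, bumping the leftmost entry strictly greater than the inserted value down to the next row. The recording tableau Q records, in position (i, j), the step at which that cell was added to P.
  Insert 2 (step 1): P = [2];  Q = [1]
  Insert 7 (step 2): P = [2, 7];  Q = [1, 2]
  Insert 1 (step 3): P = [1, 7] / [2];  Q = [1, 2] / [3]
  Insert 9 (step 4): P = [1, 7, 9] / [2];  Q = [1, 2, 4] / [3]
  Insert 4 (step 5): P = [1, 4, 9] / [2, 7];  Q = [1, 2, 4] / [3, 5]
  Insert 6 (step 6): P = [1, 4, 6] / [2, 7, 9];  Q = [1, 2, 4] / [3, 5, 6]
  Insert 3 (step 7): P = [1, 3, 6] / [2, 4, 9] / [7];  Q = [1, 2, 4] / [3, 5, 6] / [7]
  Insert 8 (step 8): P = [1, 3, 6, 8] / [2, 4, 9] / [7];  Q = [1, 2, 4, 8] / [3, 5, 6] / [7]
  Insert 5 (step 9): P = [1, 3, 5, 8] / [2, 4, 6] / [7, 9];  Q = [1, 2, 4, 8] / [3, 5, 6] / [7, 9]
Final shape: (4, 3, 2).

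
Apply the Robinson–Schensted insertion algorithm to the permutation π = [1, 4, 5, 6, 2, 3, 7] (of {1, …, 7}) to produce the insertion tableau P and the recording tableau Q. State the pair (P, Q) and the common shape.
P = [1, 2, 3, 6, 7] / [4, 5];  Q = [1, 2, 3, 4, 7] / [5, 6];  common shape = (5, 2)

Row-insert the values π_1, π_2, … into P one at a time, bumping the leftmost entry strictly greater than the inserted value down to the next row. The recording tableau Q records, in position (i, j), the step at which that cell was added to P.
  Insert 1 (step 1): P = [1];  Q = [1]
  Insert 4 (step 2): P = [1, 4];  Q = [1, 2]
  Insert 5 (step 3): P = [1, 4, 5];  Q = [1, 2, 3]
  Insert 6 (step 4): P = [1, 4, 5, 6];  Q = [1, 2, 3, 4]
  Insert 2 (step 5): P = [1, 2, 5, 6] / [4];  Q = [1, 2, 3, 4] / [5]
  Insert 3 (step 6): P = [1, 2, 3, 6] / [4, 5];  Q = [1, 2, 3, 4] / [5, 6]
  Insert 7 (step 7): P = [1, 2, 3, 6, 7] / [4, 5];  Q = [1, 2, 3, 4, 7] / [5, 6]
Final shape: (5, 2).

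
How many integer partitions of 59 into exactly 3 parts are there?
p(59, 3 parts) = 290

Partitions of n into exactly k parts are in bijection with partitions of n − k into at most k parts (subtract 1 from each part). So p(59, exactly 3) = p(56, parts ≤ 3). Computing via the recurrence p(m, j) = p(m, j−1) + p(m−j, j) gives 290.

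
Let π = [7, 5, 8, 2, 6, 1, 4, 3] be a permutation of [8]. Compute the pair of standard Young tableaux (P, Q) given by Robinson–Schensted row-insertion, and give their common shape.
P = [1, 3] / [2, 4] / [5, 6] / [7, 8];  Q = [1, 3] / [2, 5] / [4, 7] / [6, 8];  common shape = (2, 2, 2, 2)

Row-insert the values π_1, π_2, … into P one at a time, bumping the leftmost entry strictly greater than the inserted value down to the next row. The recording tableau Q records, in position (i, j), the step at which that cell was added to P.
  Insert 7 (step 1): P = [7];  Q = [1]
  Insert 5 (step 2): P = [5] / [7];  Q = [1] / [2]
  Insert 8 (step 3): P = [5, 8] / [7];  Q = [1, 3] / [2]
  Insert 2 (step 4): P = [2, 8] / [5] / [7];  Q = [1, 3] / [2] / [4]
  Insert 6 (step 5): P = [2, 6] / [5, 8] / [7];  Q = [1, 3] / [2, 5] / [4]
  Insert 1 (step 6): P = [1, 6] / [2, 8] / [5] / [7];  Q = [1, 3] / [2, 5] / [4] / [6]
  Insert 4 (step 7): P = [1, 4] / [2, 6] / [5, 8] / [7];  Q = [1, 3] / [2, 5] / [4, 7] / [6]
  Insert 3 (step 8): P = [1, 3] / [2, 4] / [5, 6] / [7, 8];  Q = [1, 3] / [2, 5] / [4, 7] / [6, 8]
Final shape: (2, 2, 2, 2).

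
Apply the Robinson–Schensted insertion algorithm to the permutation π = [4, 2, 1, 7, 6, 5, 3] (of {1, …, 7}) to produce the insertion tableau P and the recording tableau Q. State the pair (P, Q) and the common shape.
P = [1, 3] / [2, 5] / [4, 6] / [7];  Q = [1, 4] / [2, 5] / [3, 6] / [7];  common shape = (2, 2, 2, 1)

Row-insert the values π_1, π_2, … into P one at a time, bumping the leftmost entry strictly greater than the inserted value down to the next row. The recording tableau Q records, in position (i, j), the step at which that cell was added to P.
  Insert 4 (step 1): P = [4];  Q = [1]
  Insert 2 (step 2): P = [2] / [4];  Q = [1] / [2]
  Insert 1 (step 3): P = [1] / [2] / [4];  Q = [1] / [2] / [3]
  Insert 7 (step 4): P = [1, 7] / [2] / [4];  Q = [1, 4] / [2] / [3]
  Insert 6 (step 5): P = [1, 6] / [2, 7] / [4];  Q = [1, 4] / [2, 5] / [3]
  Insert 5 (step 6): P = [1, 5] / [2, 6] / [4, 7];  Q = [1, 4] / [2, 5] / [3, 6]
  Insert 3 (step 7): P = [1, 3] / [2, 5] / [4, 6] / [7];  Q = [1, 4] / [2, 5] / [3, 6] / [7]
Final shape: (2, 2, 2, 1).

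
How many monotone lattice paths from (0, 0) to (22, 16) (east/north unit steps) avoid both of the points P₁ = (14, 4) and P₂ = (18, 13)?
Number of paths = 14712225105

Inclusion–exclusion. Total paths: C(38, 22) = 22239974430. Through P₁: C(18, 14)·C(20, 8) = 385468200. Through P₂: C(31, 18)·C(7, 4) = 7218857625. Since P₁ is strictly southwest of P₂, a monotone path through both must visit P₁ then P₂; paths through both = C(18, 14)·C(13, 4)·C(7, 4) = 76576500. Avoid both = 22239974430 − 385468200 − 7218857625 + 76576500 = 14712225105.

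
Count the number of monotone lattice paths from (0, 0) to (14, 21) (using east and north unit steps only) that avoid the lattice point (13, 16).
Number of paths = 1912775910

Total paths from (0, 0) to (14, 21): C(35, 14) = 2319959400. Paths through (13, 16): (paths (0, 0) → (13, 16)) × (paths (13, 16) → (14, 21)) = C(29, 13) · C(6, 1) = 67863915 · 6 = 407183490. Avoidance count = 2319959400 − 407183490 = 1912775910.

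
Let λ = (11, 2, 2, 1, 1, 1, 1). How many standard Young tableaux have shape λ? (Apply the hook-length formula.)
# SYT of shape (11, 2, 2, 1, 1, 1, 1) = 815100

Hook-length formula: f^λ = n! / Π hook(c), product over all cells c of the Young diagram. For λ = (11, 2, 2, 1, 1, 1, 1), n = 19 boxes. Hook lengths by row (left-to-right, top-to-bottom): [17, 12, 9, 8, 7, 6, 5, 4, 3, 2, 1]; [7, 2]; [6, 1]; [4]; [3]; [2]; [1]. Product of hooks = 149239480320. So f^λ = 19! / 149239480320 = 121645100408832000 / 149239480320 = 815100.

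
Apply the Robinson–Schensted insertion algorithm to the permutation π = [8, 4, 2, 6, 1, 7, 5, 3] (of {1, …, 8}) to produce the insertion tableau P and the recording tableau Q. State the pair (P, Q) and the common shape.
P = [1, 3, 7] / [2, 5] / [4, 6] / [8];  Q = [1, 4, 6] / [2, 7] / [3, 8] / [5];  common shape = (3, 2, 2, 1)

Row-insert the values π_1, π_2, … into P one at a time, bumping the leftmost entry strictly greater than the inserted value down to the next row. The recording tableau Q records, in position (i, j), the step at which that cell was added to P.
  Insert 8 (step 1): P = [8];  Q = [1]
  Insert 4 (step 2): P = [4] / [8];  Q = [1] / [2]
  Insert 2 (step 3): P = [2] / [4] / [8];  Q = [1] / [2] / [3]
  Insert 6 (step 4): P = [2, 6] / [4] / [8];  Q = [1, 4] / [2] / [3]
  Insert 1 (step 5): P = [1, 6] / [2] / [4] / [8];  Q = [1, 4] / [2] / [3] / [5]
  Insert 7 (step 6): P = [1, 6, 7] / [2] / [4] / [8];  Q = [1, 4, 6] / [2] / [3] / [5]
  Insert 5 (step 7): P = [1, 5, 7] / [2, 6] / [4] / [8];  Q = [1, 4, 6] / [2, 7] / [3] / [5]
  Insert 3 (step 8): P = [1, 3, 7] / [2, 5] / [4, 6] / [8];  Q = [1, 4, 6] / [2, 7] / [3, 8] / [5]
Final shape: (3, 2, 2, 1).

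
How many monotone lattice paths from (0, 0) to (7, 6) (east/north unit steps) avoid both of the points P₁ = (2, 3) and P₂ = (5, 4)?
Number of paths = 640

Inclusion–exclusion. Total paths: C(13, 7) = 1716. Through P₁: C(5, 2)·C(8, 5) = 560. Through P₂: C(9, 5)·C(4, 2) = 756. Since P₁ is strictly southwest of P₂, a monotone path through both must visit P₁ then P₂; paths through both = C(5, 2)·C(4, 3)·C(4, 2) = 240. Avoid both = 1716 − 560 − 756 + 240 = 640.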